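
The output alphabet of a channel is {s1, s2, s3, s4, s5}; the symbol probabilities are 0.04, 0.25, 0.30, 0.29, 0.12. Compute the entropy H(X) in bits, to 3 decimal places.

H = −Σ pᵢ log₂ pᵢ.
−0.04·log₂(0.04) = 0.1858
−0.25·log₂(0.25) = 0.5000
−0.30·log₂(0.30) = 0.5211
−0.29·log₂(0.29) = 0.5179
−0.12·log₂(0.12) = 0.3671
Sum ≈ 2.0918 → 2.092 bits.

2.092 bits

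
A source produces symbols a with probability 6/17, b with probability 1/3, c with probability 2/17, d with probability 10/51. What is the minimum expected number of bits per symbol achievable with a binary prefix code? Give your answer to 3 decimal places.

1.961 bits/symbol

Repeatedly combine the two least-probable nodes; the expected code length is the sum of the merged weights.
merge 2/17 + 10/51 → 16/51
merge 16/51 + 1/3 → 11/17
merge 6/17 + 11/17 → 1
L = 16/51 + 11/17 + 1 = 100/51 ≈ 1.961 bits/symbol.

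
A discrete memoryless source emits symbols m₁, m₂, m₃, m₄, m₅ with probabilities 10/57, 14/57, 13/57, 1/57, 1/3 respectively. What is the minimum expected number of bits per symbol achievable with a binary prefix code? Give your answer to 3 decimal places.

2.193 bits/symbol

Repeatedly combine the two least-probable nodes; the expected code length is the sum of the merged weights.
merge 1/57 + 10/57 → 11/57
merge 11/57 + 13/57 → 8/19
merge 14/57 + 1/3 → 11/19
merge 8/19 + 11/19 → 1
L = 11/57 + 8/19 + 11/19 + 1 = 125/57 ≈ 2.193 bits/symbol.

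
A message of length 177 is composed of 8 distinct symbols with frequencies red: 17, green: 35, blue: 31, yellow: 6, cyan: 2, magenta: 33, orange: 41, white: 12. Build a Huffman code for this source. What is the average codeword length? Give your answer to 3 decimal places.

Probabilities are the counts divided by 177.
Repeatedly combine the two least-probable nodes; the expected code length is the sum of the merged weights.
merge 2/177 + 2/59 → 8/177
merge 8/177 + 4/59 → 20/177
merge 17/177 + 20/177 → 37/177
merge 31/177 + 11/59 → 64/177
merge 35/177 + 37/177 → 24/59
merge 41/177 + 64/177 → 35/59
merge 24/59 + 35/59 → 1
L = 8/177 + 20/177 + 37/177 + 64/177 + 24/59 + 35/59 + 1 = 161/59 ≈ 2.729 bits/symbol.

2.729 bits/symbol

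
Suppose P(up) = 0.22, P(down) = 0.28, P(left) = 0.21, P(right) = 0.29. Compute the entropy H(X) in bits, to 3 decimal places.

H = −Σ pᵢ log₂ pᵢ.
−0.22·log₂(0.22) = 0.4806
−0.28·log₂(0.28) = 0.5142
−0.21·log₂(0.21) = 0.4728
−0.29·log₂(0.29) = 0.5179
Sum ≈ 1.9855 → 1.986 bits.

1.986 bits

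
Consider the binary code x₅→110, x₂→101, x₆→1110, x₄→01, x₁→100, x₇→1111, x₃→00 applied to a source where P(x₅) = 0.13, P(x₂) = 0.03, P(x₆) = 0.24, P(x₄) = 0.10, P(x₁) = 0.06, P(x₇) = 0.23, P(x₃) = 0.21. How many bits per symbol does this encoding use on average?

3.16 bits/symbol

L̄ = Σ pᵢ·ℓᵢ = 0.13·3 + 0.03·3 + 0.24·4 + 0.10·2 + 0.06·3 + 0.23·4 + 0.21·2 = 3.16 bits/symbol.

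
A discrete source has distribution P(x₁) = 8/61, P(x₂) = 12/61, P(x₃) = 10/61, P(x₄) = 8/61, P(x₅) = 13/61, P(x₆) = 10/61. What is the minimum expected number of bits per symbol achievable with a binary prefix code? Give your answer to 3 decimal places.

Repeatedly combine the two least-probable nodes; the expected code length is the sum of the merged weights.
merge 8/61 + 8/61 → 16/61
merge 10/61 + 10/61 → 20/61
merge 12/61 + 13/61 → 25/61
merge 16/61 + 20/61 → 36/61
merge 25/61 + 36/61 → 1
L = 16/61 + 20/61 + 25/61 + 36/61 + 1 = 158/61 ≈ 2.590 bits/symbol.

2.590 bits/symbol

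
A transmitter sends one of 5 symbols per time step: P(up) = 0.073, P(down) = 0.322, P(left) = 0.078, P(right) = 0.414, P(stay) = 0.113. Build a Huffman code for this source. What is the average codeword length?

Repeatedly combine the two least-probable nodes; the expected code length is the sum of the merged weights.
merge 73/1000 + 39/500 → 151/1000
merge 113/1000 + 151/1000 → 33/125
merge 33/125 + 161/500 → 293/500
merge 207/500 + 293/500 → 1
L = 151/1000 + 33/125 + 293/500 + 1 = 2001/1000 = 2.001 bits/symbol.

2.001 bits/symbol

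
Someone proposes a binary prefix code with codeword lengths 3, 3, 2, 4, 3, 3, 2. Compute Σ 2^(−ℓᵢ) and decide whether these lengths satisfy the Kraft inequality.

1.0625; no

With common denominator 2^4 = 16: Σ 2^(−ℓᵢ) = 2/16 + 2/16 + 4/16 + 1/16 + 2/16 + 2/16 + 4/16 = 17/16 = 1.0625.
Kraft's inequality requires Σ ≤ 1; here Σ = 1.0625 > 1, so no such prefix code exists.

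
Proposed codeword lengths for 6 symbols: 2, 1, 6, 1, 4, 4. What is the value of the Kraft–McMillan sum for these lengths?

1.390625

With common denominator 2^6 = 64: Σ 2^(−ℓᵢ) = 16/64 + 32/64 + 1/64 + 32/64 + 4/64 + 4/64 = 89/64 = 1.390625.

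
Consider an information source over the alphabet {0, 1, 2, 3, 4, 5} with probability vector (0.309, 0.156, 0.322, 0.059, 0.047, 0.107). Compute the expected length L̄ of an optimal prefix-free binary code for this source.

Repeatedly combine the two least-probable nodes; the expected code length is the sum of the merged weights.
merge 47/1000 + 59/1000 → 53/500
merge 53/500 + 107/1000 → 213/1000
merge 39/250 + 213/1000 → 369/1000
merge 309/1000 + 161/500 → 631/1000
merge 369/1000 + 631/1000 → 1
L = 53/500 + 213/1000 + 369/1000 + 631/1000 + 1 = 2319/1000 = 2.319 bits/symbol.

2.319 bits/symbol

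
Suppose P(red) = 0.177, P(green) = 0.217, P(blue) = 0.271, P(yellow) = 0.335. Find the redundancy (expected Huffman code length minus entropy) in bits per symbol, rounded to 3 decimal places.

0.040 bits

Entropy H = −Σ p log₂ p ≈ 1.9595 bits.
Huffman merges: 177/1000+217/1000→197/500; 271/1000+67/200→303/500; 197/500+303/500→1. L = 2 ≈ 2.0000.
L − H = 2.0000 − 1.9595 = 0.040 bits.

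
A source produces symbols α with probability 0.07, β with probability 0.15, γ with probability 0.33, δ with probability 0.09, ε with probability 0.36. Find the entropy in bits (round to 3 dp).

2.050 bits

H = −Σ pᵢ log₂ pᵢ.
−0.07·log₂(0.07) = 0.2686
−0.15·log₂(0.15) = 0.4105
−0.33·log₂(0.33) = 0.5278
−0.09·log₂(0.09) = 0.3127
−0.36·log₂(0.36) = 0.5306
Sum ≈ 2.0502 → 2.050 bits.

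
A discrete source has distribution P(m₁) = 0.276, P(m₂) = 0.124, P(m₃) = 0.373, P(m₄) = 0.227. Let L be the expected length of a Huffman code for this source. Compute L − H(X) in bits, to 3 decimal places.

0.076 bits

Entropy H = −Σ p log₂ p ≈ 1.9023 bits.
Huffman merges: 31/250+227/1000→351/1000; 69/250+351/1000→627/1000; 373/1000+627/1000→1. L = 989/500 ≈ 1.9780.
L − H = 1.9780 − 1.9023 = 0.076 bits.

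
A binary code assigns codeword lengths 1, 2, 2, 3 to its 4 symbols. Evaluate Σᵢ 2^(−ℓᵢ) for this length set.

With common denominator 2^3 = 8: Σ 2^(−ℓᵢ) = 4/8 + 2/8 + 2/8 + 1/8 = 9/8 = 1.125.

1.125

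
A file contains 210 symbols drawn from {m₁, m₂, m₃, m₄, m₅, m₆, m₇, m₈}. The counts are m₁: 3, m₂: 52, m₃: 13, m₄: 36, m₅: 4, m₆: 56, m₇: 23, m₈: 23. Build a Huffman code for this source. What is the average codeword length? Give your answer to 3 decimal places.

Probabilities are the counts divided by 210.
Repeatedly combine the two least-probable nodes; the expected code length is the sum of the merged weights.
merge 1/70 + 2/105 → 1/30
merge 1/30 + 13/210 → 2/21
merge 2/21 + 23/210 → 43/210
merge 23/210 + 6/35 → 59/210
merge 43/210 + 26/105 → 19/42
merge 4/15 + 59/210 → 23/42
merge 19/42 + 23/42 → 1
L = 1/30 + 2/21 + 43/210 + 59/210 + 19/42 + 23/42 + 1 = 183/70 ≈ 2.614 bits/symbol.

2.614 bits/symbol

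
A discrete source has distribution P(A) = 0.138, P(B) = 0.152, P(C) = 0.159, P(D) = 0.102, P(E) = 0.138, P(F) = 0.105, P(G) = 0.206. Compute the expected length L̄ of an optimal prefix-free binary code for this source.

2.794 bits/symbol

Repeatedly combine the two least-probable nodes; the expected code length is the sum of the merged weights.
merge 51/500 + 21/200 → 207/1000
merge 69/500 + 69/500 → 69/250
merge 19/125 + 159/1000 → 311/1000
merge 103/500 + 207/1000 → 413/1000
merge 69/250 + 311/1000 → 587/1000
merge 413/1000 + 587/1000 → 1
L = 207/1000 + 69/250 + 311/1000 + 413/1000 + 587/1000 + 1 = 1397/500 = 2.794 bits/symbol.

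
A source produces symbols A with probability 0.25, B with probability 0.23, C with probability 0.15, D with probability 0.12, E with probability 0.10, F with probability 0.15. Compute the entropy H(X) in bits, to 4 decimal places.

2.5080 bits

H = −Σ pᵢ log₂ pᵢ.
−0.25·log₂(0.25) = 0.5000
−0.23·log₂(0.23) = 0.4877
−0.15·log₂(0.15) = 0.4105
−0.12·log₂(0.12) = 0.3671
−0.10·log₂(0.10) = 0.3322
−0.15·log₂(0.15) = 0.4105
Sum ≈ 2.5080 → 2.5080 bits.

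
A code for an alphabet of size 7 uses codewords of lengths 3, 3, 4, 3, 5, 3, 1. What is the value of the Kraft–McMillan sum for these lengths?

With common denominator 2^5 = 32: Σ 2^(−ℓᵢ) = 4/32 + 4/32 + 2/32 + 4/32 + 1/32 + 4/32 + 16/32 = 35/32 = 1.09375.

1.09375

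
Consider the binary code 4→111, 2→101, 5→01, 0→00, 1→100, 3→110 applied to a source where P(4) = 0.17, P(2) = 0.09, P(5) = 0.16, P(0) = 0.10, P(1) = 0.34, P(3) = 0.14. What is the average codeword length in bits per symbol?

2.74 bits/symbol

L̄ = Σ pᵢ·ℓᵢ = 0.17·3 + 0.09·3 + 0.16·2 + 0.10·2 + 0.34·3 + 0.14·3 = 2.74 bits/symbol.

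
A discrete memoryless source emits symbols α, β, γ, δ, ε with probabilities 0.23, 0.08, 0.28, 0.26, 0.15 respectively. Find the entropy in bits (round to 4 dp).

H = −Σ pᵢ log₂ pᵢ.
−0.23·log₂(0.23) = 0.4877
−0.08·log₂(0.08) = 0.2915
−0.28·log₂(0.28) = 0.5142
−0.26·log₂(0.26) = 0.5053
−0.15·log₂(0.15) = 0.4105
Sum ≈ 2.2092 → 2.2092 bits.

2.2092 bits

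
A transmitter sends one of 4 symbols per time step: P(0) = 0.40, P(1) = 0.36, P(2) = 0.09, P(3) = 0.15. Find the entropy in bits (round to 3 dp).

H = −Σ pᵢ log₂ pᵢ.
−0.40·log₂(0.40) = 0.5288
−0.36·log₂(0.36) = 0.5306
−0.09·log₂(0.09) = 0.3127
−0.15·log₂(0.15) = 0.4105
Sum ≈ 1.7826 → 1.783 bits.

1.783 bits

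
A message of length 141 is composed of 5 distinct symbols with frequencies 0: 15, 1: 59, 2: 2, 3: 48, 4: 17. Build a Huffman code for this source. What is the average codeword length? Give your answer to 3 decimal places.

1.943 bits/symbol

Probabilities are the counts divided by 141.
Repeatedly combine the two least-probable nodes; the expected code length is the sum of the merged weights.
merge 2/141 + 5/47 → 17/141
merge 17/141 + 17/141 → 34/141
merge 34/141 + 16/47 → 82/141
merge 59/141 + 82/141 → 1
L = 17/141 + 34/141 + 82/141 + 1 = 274/141 ≈ 1.943 bits/symbol.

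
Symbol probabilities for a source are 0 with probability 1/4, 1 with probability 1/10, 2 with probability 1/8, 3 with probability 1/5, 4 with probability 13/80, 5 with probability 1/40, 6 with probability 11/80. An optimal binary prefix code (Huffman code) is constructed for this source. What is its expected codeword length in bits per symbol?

2.675 bits/symbol

Repeatedly combine the two least-probable nodes; the expected code length is the sum of the merged weights.
merge 1/40 + 1/10 → 1/8
merge 1/8 + 1/8 → 1/4
merge 11/80 + 13/80 → 3/10
merge 1/5 + 1/4 → 9/20
merge 1/4 + 3/10 → 11/20
merge 9/20 + 11/20 → 1
L = 1/8 + 1/4 + 3/10 + 9/20 + 11/20 + 1 = 107/40 = 2.675 bits/symbol.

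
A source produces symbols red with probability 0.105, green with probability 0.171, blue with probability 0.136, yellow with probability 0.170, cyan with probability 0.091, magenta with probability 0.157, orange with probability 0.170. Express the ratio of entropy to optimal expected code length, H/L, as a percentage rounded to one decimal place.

Entropy H = −Σ p log₂ p ≈ 2.7718 bits.
Huffman merges: 91/1000+21/200→49/250; 17/125+157/1000→293/1000; 17/100+17/100→17/50; 171/1000+49/250→367/1000; 293/1000+17/50→633/1000; 367/1000+633/1000→1. L = 2829/1000 ≈ 2.8290.
Efficiency = H/L = 2.7718/2.8290 = 98.0%.

98.0%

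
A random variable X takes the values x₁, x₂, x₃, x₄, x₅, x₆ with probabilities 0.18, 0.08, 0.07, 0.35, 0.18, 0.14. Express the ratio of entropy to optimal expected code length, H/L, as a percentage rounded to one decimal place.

97.5%

Entropy H = −Σ p log₂ p ≈ 2.3779 bits.
Huffman merges: 7/100+2/25→3/20; 7/50+3/20→29/100; 9/50+9/50→9/25; 29/100+7/20→16/25; 9/25+16/25→1. L = 61/25 ≈ 2.4400.
Efficiency = H/L = 2.3779/2.4400 = 97.5%.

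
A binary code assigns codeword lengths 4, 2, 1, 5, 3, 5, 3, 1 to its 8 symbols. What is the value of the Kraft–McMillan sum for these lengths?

1.625

With common denominator 2^5 = 32: Σ 2^(−ℓᵢ) = 2/32 + 8/32 + 16/32 + 1/32 + 4/32 + 1/32 + 4/32 + 16/32 = 52/32 = 1.625.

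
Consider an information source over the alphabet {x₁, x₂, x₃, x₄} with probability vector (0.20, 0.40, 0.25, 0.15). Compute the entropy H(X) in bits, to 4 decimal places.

H = −Σ pᵢ log₂ pᵢ.
−0.20·log₂(0.20) = 0.4644
−0.40·log₂(0.40) = 0.5288
−0.25·log₂(0.25) = 0.5000
−0.15·log₂(0.15) = 0.4105
Sum ≈ 1.9037 → 1.9037 bits.

1.9037 bits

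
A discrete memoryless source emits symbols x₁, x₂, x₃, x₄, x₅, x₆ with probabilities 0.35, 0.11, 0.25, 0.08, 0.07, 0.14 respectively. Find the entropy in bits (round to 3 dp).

2.338 bits

H = −Σ pᵢ log₂ pᵢ.
−0.35·log₂(0.35) = 0.5301
−0.11·log₂(0.11) = 0.3503
−0.25·log₂(0.25) = 0.5000
−0.08·log₂(0.08) = 0.2915
−0.07·log₂(0.07) = 0.2686
−0.14·log₂(0.14) = 0.3971
Sum ≈ 2.3376 → 2.338 bits.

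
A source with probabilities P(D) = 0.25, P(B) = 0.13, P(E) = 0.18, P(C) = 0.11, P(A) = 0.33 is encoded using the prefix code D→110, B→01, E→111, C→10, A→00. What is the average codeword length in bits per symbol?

2.43 bits/symbol

L̄ = Σ pᵢ·ℓᵢ = 0.25·3 + 0.13·2 + 0.18·3 + 0.11·2 + 0.33·2 = 2.43 bits/symbol.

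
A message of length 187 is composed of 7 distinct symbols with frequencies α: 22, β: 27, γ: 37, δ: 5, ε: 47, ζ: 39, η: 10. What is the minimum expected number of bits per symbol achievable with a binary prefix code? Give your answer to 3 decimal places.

2.620 bits/symbol

Probabilities are the counts divided by 187.
Repeatedly combine the two least-probable nodes; the expected code length is the sum of the merged weights.
merge 5/187 + 10/187 → 15/187
merge 15/187 + 2/17 → 37/187
merge 27/187 + 37/187 → 64/187
merge 37/187 + 39/187 → 76/187
merge 47/187 + 64/187 → 111/187
merge 76/187 + 111/187 → 1
L = 15/187 + 37/187 + 64/187 + 76/187 + 111/187 + 1 = 490/187 ≈ 2.620 bits/symbol.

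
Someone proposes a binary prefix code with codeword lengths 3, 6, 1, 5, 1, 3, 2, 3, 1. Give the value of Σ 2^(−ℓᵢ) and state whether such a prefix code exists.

2.171875; no

With common denominator 2^6 = 64: Σ 2^(−ℓᵢ) = 8/64 + 1/64 + 32/64 + 2/64 + 32/64 + 8/64 + 16/64 + 8/64 + 32/64 = 139/64 = 2.171875.
Kraft's inequality requires Σ ≤ 1; here Σ = 2.171875 > 1, so no such prefix code exists.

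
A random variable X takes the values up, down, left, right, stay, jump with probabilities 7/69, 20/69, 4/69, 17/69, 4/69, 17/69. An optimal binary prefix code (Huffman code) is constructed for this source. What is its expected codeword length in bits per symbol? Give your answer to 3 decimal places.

2.333 bits/symbol

Repeatedly combine the two least-probable nodes; the expected code length is the sum of the merged weights.
merge 4/69 + 4/69 → 8/69
merge 7/69 + 8/69 → 5/23
merge 5/23 + 17/69 → 32/69
merge 17/69 + 20/69 → 37/69
merge 32/69 + 37/69 → 1
L = 8/69 + 5/23 + 32/69 + 37/69 + 1 = 7/3 ≈ 2.333 bits/symbol.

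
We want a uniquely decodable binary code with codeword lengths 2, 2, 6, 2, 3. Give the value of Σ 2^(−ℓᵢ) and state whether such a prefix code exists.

With common denominator 2^6 = 64: Σ 2^(−ℓᵢ) = 16/64 + 16/64 + 1/64 + 16/64 + 8/64 = 57/64 = 0.890625.
Kraft's inequality requires Σ ≤ 1; here Σ = 0.890625 ≤ 1, so such a prefix code exists.

0.890625; yes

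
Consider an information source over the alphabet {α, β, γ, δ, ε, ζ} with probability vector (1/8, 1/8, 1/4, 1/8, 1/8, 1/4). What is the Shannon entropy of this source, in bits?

Each probability is a power of 1/2, so log₂(1/p) is an integer.
H = Σ p·log₂(1/p) = 1/8·3 + 1/8·3 + 1/4·2 + 1/8·3 + 1/8·3 + 1/4·2 = 2.5 bits.

2.5 bits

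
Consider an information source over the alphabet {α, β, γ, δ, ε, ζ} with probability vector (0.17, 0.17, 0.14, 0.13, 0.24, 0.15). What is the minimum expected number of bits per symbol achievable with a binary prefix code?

Repeatedly combine the two least-probable nodes; the expected code length is the sum of the merged weights.
merge 13/100 + 7/50 → 27/100
merge 3/20 + 17/100 → 8/25
merge 17/100 + 6/25 → 41/100
merge 27/100 + 8/25 → 59/100
merge 41/100 + 59/100 → 1
L = 27/100 + 8/25 + 41/100 + 59/100 + 1 = 259/100 = 2.59 bits/symbol.

2.59 bits/symbol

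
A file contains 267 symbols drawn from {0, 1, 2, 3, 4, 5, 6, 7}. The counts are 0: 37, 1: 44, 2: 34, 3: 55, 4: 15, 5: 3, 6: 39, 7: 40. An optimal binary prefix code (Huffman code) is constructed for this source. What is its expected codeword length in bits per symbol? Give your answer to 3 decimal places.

Probabilities are the counts divided by 267.
Repeatedly combine the two least-probable nodes; the expected code length is the sum of the merged weights.
merge 1/89 + 5/89 → 6/89
merge 6/89 + 34/267 → 52/267
merge 37/267 + 13/89 → 76/267
merge 40/267 + 44/267 → 28/89
merge 52/267 + 55/267 → 107/267
merge 76/267 + 28/89 → 160/267
merge 107/267 + 160/267 → 1
L = 6/89 + 52/267 + 76/267 + 28/89 + 107/267 + 160/267 + 1 = 764/267 ≈ 2.861 bits/symbol.

2.861 bits/symbol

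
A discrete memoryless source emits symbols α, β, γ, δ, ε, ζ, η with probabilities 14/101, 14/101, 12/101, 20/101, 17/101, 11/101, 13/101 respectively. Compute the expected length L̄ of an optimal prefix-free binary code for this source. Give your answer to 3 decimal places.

2.802 bits/symbol

Repeatedly combine the two least-probable nodes; the expected code length is the sum of the merged weights.
merge 11/101 + 12/101 → 23/101
merge 13/101 + 14/101 → 27/101
merge 14/101 + 17/101 → 31/101
merge 20/101 + 23/101 → 43/101
merge 27/101 + 31/101 → 58/101
merge 43/101 + 58/101 → 1
L = 23/101 + 27/101 + 31/101 + 43/101 + 58/101 + 1 = 283/101 ≈ 2.802 bits/symbol.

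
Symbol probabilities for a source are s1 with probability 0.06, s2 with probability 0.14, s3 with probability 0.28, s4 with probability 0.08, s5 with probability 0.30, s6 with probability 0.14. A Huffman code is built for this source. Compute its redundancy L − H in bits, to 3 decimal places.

0.055 bits

Entropy H = −Σ p log₂ p ≈ 2.3646 bits.
Huffman merges: 3/50+2/25→7/50; 7/50+7/50→7/25; 7/50+7/25→21/50; 7/25+3/10→29/50; 21/50+29/50→1. L = 121/50 ≈ 2.4200.
L − H = 2.4200 − 2.3646 = 0.055 bits.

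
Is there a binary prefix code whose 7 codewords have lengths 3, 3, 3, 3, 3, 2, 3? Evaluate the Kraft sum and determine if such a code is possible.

With common denominator 2^3 = 8: Σ 2^(−ℓᵢ) = 1/8 + 1/8 + 1/8 + 1/8 + 1/8 + 2/8 + 1/8 = 8/8 = 1.
Kraft's inequality requires Σ ≤ 1; here Σ = 1 ≤ 1, so such a prefix code exists.

1; yes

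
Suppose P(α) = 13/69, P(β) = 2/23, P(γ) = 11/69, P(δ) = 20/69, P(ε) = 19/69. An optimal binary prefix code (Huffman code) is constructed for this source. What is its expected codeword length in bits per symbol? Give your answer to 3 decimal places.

2.246 bits/symbol

Repeatedly combine the two least-probable nodes; the expected code length is the sum of the merged weights.
merge 2/23 + 11/69 → 17/69
merge 13/69 + 17/69 → 10/23
merge 19/69 + 20/69 → 13/23
merge 10/23 + 13/23 → 1
L = 17/69 + 10/23 + 13/23 + 1 = 155/69 ≈ 2.246 bits/symbol.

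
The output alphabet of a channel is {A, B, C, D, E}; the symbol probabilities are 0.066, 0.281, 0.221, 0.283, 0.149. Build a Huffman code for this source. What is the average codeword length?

2.215 bits/symbol

Repeatedly combine the two least-probable nodes; the expected code length is the sum of the merged weights.
merge 33/500 + 149/1000 → 43/200
merge 43/200 + 221/1000 → 109/250
merge 281/1000 + 283/1000 → 141/250
merge 109/250 + 141/250 → 1
L = 43/200 + 109/250 + 141/250 + 1 = 443/200 = 2.215 bits/symbol.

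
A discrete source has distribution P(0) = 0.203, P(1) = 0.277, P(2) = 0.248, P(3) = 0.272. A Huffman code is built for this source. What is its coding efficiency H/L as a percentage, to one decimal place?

Entropy H = −Σ p log₂ p ≈ 1.9898 bits.
Huffman merges: 203/1000+31/125→451/1000; 34/125+277/1000→549/1000; 451/1000+549/1000→1. L = 2 ≈ 2.0000.
Efficiency = H/L = 1.9898/2.0000 = 99.5%.

99.5%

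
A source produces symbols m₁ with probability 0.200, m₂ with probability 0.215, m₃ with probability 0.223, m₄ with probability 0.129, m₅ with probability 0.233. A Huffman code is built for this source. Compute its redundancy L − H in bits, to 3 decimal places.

0.034 bits

Entropy H = −Σ p log₂ p ≈ 2.2947 bits.
Huffman merges: 129/1000+1/5→329/1000; 43/200+223/1000→219/500; 233/1000+329/1000→281/500; 219/500+281/500→1. L = 2329/1000 ≈ 2.3290.
L − H = 2.3290 − 2.2947 = 0.034 bits.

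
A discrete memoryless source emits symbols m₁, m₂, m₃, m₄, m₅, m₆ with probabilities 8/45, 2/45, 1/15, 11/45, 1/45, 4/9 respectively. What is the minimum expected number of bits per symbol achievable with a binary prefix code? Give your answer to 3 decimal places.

Repeatedly combine the two least-probable nodes; the expected code length is the sum of the merged weights.
merge 1/45 + 2/45 → 1/15
merge 1/15 + 1/15 → 2/15
merge 2/15 + 8/45 → 14/45
merge 11/45 + 14/45 → 5/9
merge 4/9 + 5/9 → 1
L = 1/15 + 2/15 + 14/45 + 5/9 + 1 = 31/15 ≈ 2.067 bits/symbol.

2.067 bits/symbol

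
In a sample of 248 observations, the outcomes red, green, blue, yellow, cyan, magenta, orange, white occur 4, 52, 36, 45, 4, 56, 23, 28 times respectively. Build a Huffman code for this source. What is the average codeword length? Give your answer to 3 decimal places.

Probabilities are the counts divided by 248.
Repeatedly combine the two least-probable nodes; the expected code length is the sum of the merged weights.
merge 1/62 + 1/62 → 1/31
merge 1/31 + 23/248 → 1/8
merge 7/62 + 1/8 → 59/248
merge 9/62 + 45/248 → 81/248
merge 13/62 + 7/31 → 27/62
merge 59/248 + 81/248 → 35/62
merge 27/62 + 35/62 → 1
L = 1/31 + 1/8 + 59/248 + 81/248 + 27/62 + 35/62 + 1 = 675/248 ≈ 2.722 bits/symbol.

2.722 bits/symbol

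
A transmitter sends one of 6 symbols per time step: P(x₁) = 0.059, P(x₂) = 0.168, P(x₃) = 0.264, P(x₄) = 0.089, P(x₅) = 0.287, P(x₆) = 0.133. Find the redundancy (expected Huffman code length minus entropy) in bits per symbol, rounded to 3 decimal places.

0.034 bits

Entropy H = −Σ p log₂ p ≈ 2.3951 bits.
Huffman merges: 59/1000+89/1000→37/250; 133/1000+37/250→281/1000; 21/125+33/125→54/125; 281/1000+287/1000→71/125; 54/125+71/125→1. L = 2429/1000 ≈ 2.4290.
L − H = 2.4290 − 2.3951 = 0.034 bits.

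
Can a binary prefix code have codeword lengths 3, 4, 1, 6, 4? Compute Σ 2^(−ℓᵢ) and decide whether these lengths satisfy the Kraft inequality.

0.765625; yes

With common denominator 2^6 = 64: Σ 2^(−ℓᵢ) = 8/64 + 4/64 + 32/64 + 1/64 + 4/64 = 49/64 = 0.765625.
Kraft's inequality requires Σ ≤ 1; here Σ = 0.765625 ≤ 1, so such a prefix code exists.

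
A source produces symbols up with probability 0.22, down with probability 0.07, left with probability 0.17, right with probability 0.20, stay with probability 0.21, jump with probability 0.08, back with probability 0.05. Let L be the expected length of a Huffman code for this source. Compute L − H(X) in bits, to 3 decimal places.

0.061 bits

Entropy H = −Σ p log₂ p ≈ 2.6285 bits.
Huffman merges: 1/20+7/100→3/25; 2/25+3/25→1/5; 17/100+1/5→37/100; 1/5+21/100→41/100; 11/50+37/100→59/100; 41/100+59/100→1. L = 269/100 ≈ 2.6900.
L − H = 2.6900 − 2.6285 = 0.061 bits.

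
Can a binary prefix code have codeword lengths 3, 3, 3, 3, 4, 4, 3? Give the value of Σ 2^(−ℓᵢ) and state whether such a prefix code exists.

With common denominator 2^4 = 16: Σ 2^(−ℓᵢ) = 2/16 + 2/16 + 2/16 + 2/16 + 1/16 + 1/16 + 2/16 = 12/16 = 0.75.
Kraft's inequality requires Σ ≤ 1; here Σ = 0.75 ≤ 1, so such a prefix code exists.

0.75; yes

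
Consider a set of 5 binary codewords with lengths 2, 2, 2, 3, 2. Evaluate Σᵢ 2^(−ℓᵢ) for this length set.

With common denominator 2^3 = 8: Σ 2^(−ℓᵢ) = 2/8 + 2/8 + 2/8 + 1/8 + 2/8 = 9/8 = 1.125.

1.125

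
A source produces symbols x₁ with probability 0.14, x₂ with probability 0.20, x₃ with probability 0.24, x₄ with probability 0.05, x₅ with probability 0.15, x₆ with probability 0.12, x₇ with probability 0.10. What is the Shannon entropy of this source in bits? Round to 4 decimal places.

2.6815 bits

H = −Σ pᵢ log₂ pᵢ.
−0.14·log₂(0.14) = 0.3971
−0.20·log₂(0.20) = 0.4644
−0.24·log₂(0.24) = 0.4941
−0.05·log₂(0.05) = 0.2161
−0.15·log₂(0.15) = 0.4105
−0.12·log₂(0.12) = 0.3671
−0.10·log₂(0.10) = 0.3322
Sum ≈ 2.6815 → 2.6815 bits.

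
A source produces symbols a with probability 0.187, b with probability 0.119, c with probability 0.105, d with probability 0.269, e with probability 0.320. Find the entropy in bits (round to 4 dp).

2.1948 bits

H = −Σ pᵢ log₂ pᵢ.
−0.187·log₂(0.187) = 0.4523
−0.119·log₂(0.119) = 0.3654
−0.105·log₂(0.105) = 0.3414
−0.269·log₂(0.269) = 0.5096
−0.320·log₂(0.320) = 0.5260
Sum ≈ 2.1948 → 2.1948 bits.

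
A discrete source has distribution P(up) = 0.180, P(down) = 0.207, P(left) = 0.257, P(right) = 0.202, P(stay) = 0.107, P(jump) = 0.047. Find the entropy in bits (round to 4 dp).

2.4379 bits

H = −Σ pᵢ log₂ pᵢ.
−0.180·log₂(0.180) = 0.4453
−0.207·log₂(0.207) = 0.4704
−0.257·log₂(0.257) = 0.5038
−0.202·log₂(0.202) = 0.4661
−0.107·log₂(0.107) = 0.3450
−0.047·log₂(0.047) = 0.2073
Sum ≈ 2.4379 → 2.4379 bits.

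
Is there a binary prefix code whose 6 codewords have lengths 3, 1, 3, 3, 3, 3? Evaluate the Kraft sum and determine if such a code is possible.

With common denominator 2^3 = 8: Σ 2^(−ℓᵢ) = 1/8 + 4/8 + 1/8 + 1/8 + 1/8 + 1/8 = 9/8 = 1.125.
Kraft's inequality requires Σ ≤ 1; here Σ = 1.125 > 1, so no such prefix code exists.

1.125; no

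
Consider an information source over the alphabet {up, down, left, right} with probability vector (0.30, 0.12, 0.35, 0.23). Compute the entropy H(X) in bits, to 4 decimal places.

1.9059 bits

H = −Σ pᵢ log₂ pᵢ.
−0.30·log₂(0.30) = 0.5211
−0.12·log₂(0.12) = 0.3671
−0.35·log₂(0.35) = 0.5301
−0.23·log₂(0.23) = 0.4877
Sum ≈ 1.9059 → 1.9059 bits.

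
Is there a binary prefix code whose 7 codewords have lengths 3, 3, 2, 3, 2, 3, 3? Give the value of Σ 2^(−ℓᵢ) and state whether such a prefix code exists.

1.125; no

With common denominator 2^3 = 8: Σ 2^(−ℓᵢ) = 1/8 + 1/8 + 2/8 + 1/8 + 2/8 + 1/8 + 1/8 = 9/8 = 1.125.
Kraft's inequality requires Σ ≤ 1; here Σ = 1.125 > 1, so no such prefix code exists.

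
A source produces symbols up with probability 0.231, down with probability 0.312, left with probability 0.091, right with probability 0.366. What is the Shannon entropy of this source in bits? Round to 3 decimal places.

1.858 bits

H = −Σ pᵢ log₂ pᵢ.
−0.231·log₂(0.231) = 0.4883
−0.312·log₂(0.312) = 0.5243
−0.091·log₂(0.091) = 0.3147
−0.366·log₂(0.366) = 0.5307
Sum ≈ 1.8580 → 1.858 bits.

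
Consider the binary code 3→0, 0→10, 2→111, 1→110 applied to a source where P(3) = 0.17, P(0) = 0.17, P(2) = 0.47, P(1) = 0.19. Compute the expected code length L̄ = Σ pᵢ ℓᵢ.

2.49 bits/symbol

L̄ = Σ pᵢ·ℓᵢ = 0.17·1 + 0.17·2 + 0.47·3 + 0.19·3 = 2.49 bits/symbol.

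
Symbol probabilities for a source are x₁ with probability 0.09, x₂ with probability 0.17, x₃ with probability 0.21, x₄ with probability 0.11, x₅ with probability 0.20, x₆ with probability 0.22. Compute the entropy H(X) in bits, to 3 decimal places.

2.515 bits

H = −Σ pᵢ log₂ pᵢ.
−0.09·log₂(0.09) = 0.3127
−0.17·log₂(0.17) = 0.4346
−0.21·log₂(0.21) = 0.4728
−0.11·log₂(0.11) = 0.3503
−0.20·log₂(0.20) = 0.4644
−0.22·log₂(0.22) = 0.4806
Sum ≈ 2.5153 → 2.515 bits.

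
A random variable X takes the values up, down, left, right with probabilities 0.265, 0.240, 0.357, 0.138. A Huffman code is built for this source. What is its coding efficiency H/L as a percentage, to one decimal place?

Entropy H = −Σ p log₂ p ≈ 1.9267 bits.
Huffman merges: 69/500+6/25→189/500; 53/200+357/1000→311/500; 189/500+311/500→1. L = 2 ≈ 2.0000.
Efficiency = H/L = 1.9267/2.0000 = 96.3%.

96.3%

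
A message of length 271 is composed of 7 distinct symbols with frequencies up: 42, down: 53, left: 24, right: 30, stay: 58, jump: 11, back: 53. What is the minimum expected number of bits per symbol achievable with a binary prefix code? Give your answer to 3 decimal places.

Probabilities are the counts divided by 271.
Repeatedly combine the two least-probable nodes; the expected code length is the sum of the merged weights.
merge 11/271 + 24/271 → 35/271
merge 30/271 + 35/271 → 65/271
merge 42/271 + 53/271 → 95/271
merge 53/271 + 58/271 → 111/271
merge 65/271 + 95/271 → 160/271
merge 111/271 + 160/271 → 1
L = 35/271 + 65/271 + 95/271 + 111/271 + 160/271 + 1 = 737/271 ≈ 2.720 bits/symbol.

2.720 bits/symbol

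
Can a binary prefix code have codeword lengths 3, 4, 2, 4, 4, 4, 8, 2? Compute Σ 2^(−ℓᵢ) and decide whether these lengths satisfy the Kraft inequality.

With common denominator 2^8 = 256: Σ 2^(−ℓᵢ) = 32/256 + 16/256 + 64/256 + 16/256 + 16/256 + 16/256 + 1/256 + 64/256 = 225/256 = 0.87890625.
Kraft's inequality requires Σ ≤ 1; here Σ = 0.87890625 ≤ 1, so such a prefix code exists.

0.87890625; yes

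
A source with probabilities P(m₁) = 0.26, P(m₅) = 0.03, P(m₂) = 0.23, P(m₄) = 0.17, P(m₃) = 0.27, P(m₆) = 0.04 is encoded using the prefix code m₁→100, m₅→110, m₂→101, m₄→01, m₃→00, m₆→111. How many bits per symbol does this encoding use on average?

2.56 bits/symbol

L̄ = Σ pᵢ·ℓᵢ = 0.26·3 + 0.03·3 + 0.23·3 + 0.17·2 + 0.27·2 + 0.04·3 = 2.56 bits/symbol.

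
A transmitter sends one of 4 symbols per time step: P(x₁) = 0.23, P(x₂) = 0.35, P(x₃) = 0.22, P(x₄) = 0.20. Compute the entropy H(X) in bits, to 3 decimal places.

1.963 bits

H = −Σ pᵢ log₂ pᵢ.
−0.23·log₂(0.23) = 0.4877
−0.35·log₂(0.35) = 0.5301
−0.22·log₂(0.22) = 0.4806
−0.20·log₂(0.20) = 0.4644
Sum ≈ 1.9627 → 1.963 bits.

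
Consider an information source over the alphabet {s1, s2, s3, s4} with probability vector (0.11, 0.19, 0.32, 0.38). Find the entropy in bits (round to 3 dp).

1.862 bits

H = −Σ pᵢ log₂ pᵢ.
−0.11·log₂(0.11) = 0.3503
−0.19·log₂(0.19) = 0.4552
−0.32·log₂(0.32) = 0.5260
−0.38·log₂(0.38) = 0.5305
Sum ≈ 1.8620 → 1.862 bits.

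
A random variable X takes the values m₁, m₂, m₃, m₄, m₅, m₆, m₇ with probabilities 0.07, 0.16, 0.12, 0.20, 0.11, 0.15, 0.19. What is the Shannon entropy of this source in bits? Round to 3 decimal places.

H = −Σ pᵢ log₂ pᵢ.
−0.07·log₂(0.07) = 0.2686
−0.16·log₂(0.16) = 0.4230
−0.12·log₂(0.12) = 0.3671
−0.20·log₂(0.20) = 0.4644
−0.11·log₂(0.11) = 0.3503
−0.15·log₂(0.15) = 0.4105
−0.19·log₂(0.19) = 0.4552
Sum ≈ 2.7391 → 2.739 bits.

2.739 bits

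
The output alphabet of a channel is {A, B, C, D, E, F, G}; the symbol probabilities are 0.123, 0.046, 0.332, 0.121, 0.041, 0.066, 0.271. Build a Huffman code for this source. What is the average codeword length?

2.484 bits/symbol

Repeatedly combine the two least-probable nodes; the expected code length is the sum of the merged weights.
merge 41/1000 + 23/500 → 87/1000
merge 33/500 + 87/1000 → 153/1000
merge 121/1000 + 123/1000 → 61/250
merge 153/1000 + 61/250 → 397/1000
merge 271/1000 + 83/250 → 603/1000
merge 397/1000 + 603/1000 → 1
L = 87/1000 + 153/1000 + 61/250 + 397/1000 + 603/1000 + 1 = 621/250 = 2.484 bits/symbol.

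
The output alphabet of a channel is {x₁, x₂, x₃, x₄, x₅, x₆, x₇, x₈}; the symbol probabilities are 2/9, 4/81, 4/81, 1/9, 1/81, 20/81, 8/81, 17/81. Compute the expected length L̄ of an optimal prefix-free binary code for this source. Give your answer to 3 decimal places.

2.704 bits/symbol

Repeatedly combine the two least-probable nodes; the expected code length is the sum of the merged weights.
merge 1/81 + 4/81 → 5/81
merge 4/81 + 5/81 → 1/9
merge 8/81 + 1/9 → 17/81
merge 1/9 + 17/81 → 26/81
merge 17/81 + 2/9 → 35/81
merge 20/81 + 26/81 → 46/81
merge 35/81 + 46/81 → 1
L = 5/81 + 1/9 + 17/81 + 26/81 + 35/81 + 46/81 + 1 = 73/27 ≈ 2.704 bits/symbol.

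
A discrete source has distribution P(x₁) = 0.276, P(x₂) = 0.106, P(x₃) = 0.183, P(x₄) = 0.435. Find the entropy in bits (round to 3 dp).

1.827 bits

H = −Σ pᵢ log₂ pᵢ.
−0.276·log₂(0.276) = 0.5126
−0.106·log₂(0.106) = 0.3432
−0.183·log₂(0.183) = 0.4484
−0.435·log₂(0.435) = 0.5224
Sum ≈ 1.8266 → 1.827 bits.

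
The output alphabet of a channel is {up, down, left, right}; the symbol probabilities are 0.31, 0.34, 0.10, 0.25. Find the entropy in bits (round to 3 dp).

1.885 bits

H = −Σ pᵢ log₂ pᵢ.
−0.31·log₂(0.31) = 0.5238
−0.34·log₂(0.34) = 0.5292
−0.10·log₂(0.10) = 0.3322
−0.25·log₂(0.25) = 0.5000
Sum ≈ 1.8852 → 1.885 bits.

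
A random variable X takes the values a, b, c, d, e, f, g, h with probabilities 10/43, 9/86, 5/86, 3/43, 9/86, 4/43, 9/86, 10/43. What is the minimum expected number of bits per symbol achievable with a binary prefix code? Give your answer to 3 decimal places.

Repeatedly combine the two least-probable nodes; the expected code length is the sum of the merged weights.
merge 5/86 + 3/43 → 11/86
merge 4/43 + 9/86 → 17/86
merge 9/86 + 9/86 → 9/43
merge 11/86 + 17/86 → 14/43
merge 9/43 + 10/43 → 19/43
merge 10/43 + 14/43 → 24/43
merge 19/43 + 24/43 → 1
L = 11/86 + 17/86 + 9/43 + 14/43 + 19/43 + 24/43 + 1 = 123/43 ≈ 2.860 bits/symbol.

2.860 bits/symbol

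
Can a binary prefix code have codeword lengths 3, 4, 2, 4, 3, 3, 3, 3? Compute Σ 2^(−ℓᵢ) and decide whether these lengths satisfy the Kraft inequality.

1; yes

With common denominator 2^4 = 16: Σ 2^(−ℓᵢ) = 2/16 + 1/16 + 4/16 + 1/16 + 2/16 + 2/16 + 2/16 + 2/16 = 16/16 = 1.
Kraft's inequality requires Σ ≤ 1; here Σ = 1 ≤ 1, so such a prefix code exists.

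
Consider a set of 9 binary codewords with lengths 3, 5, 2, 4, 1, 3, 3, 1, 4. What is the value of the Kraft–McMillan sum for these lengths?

1.78125

With common denominator 2^5 = 32: Σ 2^(−ℓᵢ) = 4/32 + 1/32 + 8/32 + 2/32 + 16/32 + 4/32 + 4/32 + 16/32 + 2/32 = 57/32 = 1.78125.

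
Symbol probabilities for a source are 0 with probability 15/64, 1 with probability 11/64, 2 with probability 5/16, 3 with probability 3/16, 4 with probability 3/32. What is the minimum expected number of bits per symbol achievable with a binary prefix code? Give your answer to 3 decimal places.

2.266 bits/symbol

Repeatedly combine the two least-probable nodes; the expected code length is the sum of the merged weights.
merge 3/32 + 11/64 → 17/64
merge 3/16 + 15/64 → 27/64
merge 17/64 + 5/16 → 37/64
merge 27/64 + 37/64 → 1
L = 17/64 + 27/64 + 37/64 + 1 = 145/64 ≈ 2.266 bits/symbol.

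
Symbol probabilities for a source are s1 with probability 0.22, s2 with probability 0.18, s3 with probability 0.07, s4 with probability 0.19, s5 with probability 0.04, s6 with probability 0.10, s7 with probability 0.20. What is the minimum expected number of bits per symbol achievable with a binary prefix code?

2.69 bits/symbol

Repeatedly combine the two least-probable nodes; the expected code length is the sum of the merged weights.
merge 1/25 + 7/100 → 11/100
merge 1/10 + 11/100 → 21/100
merge 9/50 + 19/100 → 37/100
merge 1/5 + 21/100 → 41/100
merge 11/50 + 37/100 → 59/100
merge 41/100 + 59/100 → 1
L = 11/100 + 21/100 + 37/100 + 41/100 + 59/100 + 1 = 269/100 = 2.69 bits/symbol.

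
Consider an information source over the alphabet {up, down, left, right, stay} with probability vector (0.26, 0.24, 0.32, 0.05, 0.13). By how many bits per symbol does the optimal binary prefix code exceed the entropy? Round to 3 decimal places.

0.056 bits

Entropy H = −Σ p log₂ p ≈ 2.1242 bits.
Huffman merges: 1/20+13/100→9/50; 9/50+6/25→21/50; 13/50+8/25→29/50; 21/50+29/50→1. L = 109/50 ≈ 2.1800.
L − H = 2.1800 − 2.1242 = 0.056 bits.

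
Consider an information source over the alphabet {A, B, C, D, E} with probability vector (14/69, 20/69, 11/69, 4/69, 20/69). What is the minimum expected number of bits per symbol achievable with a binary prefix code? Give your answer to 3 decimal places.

2.217 bits/symbol

Repeatedly combine the two least-probable nodes; the expected code length is the sum of the merged weights.
merge 4/69 + 11/69 → 5/23
merge 14/69 + 5/23 → 29/69
merge 20/69 + 20/69 → 40/69
merge 29/69 + 40/69 → 1
L = 5/23 + 29/69 + 40/69 + 1 = 51/23 ≈ 2.217 bits/symbol.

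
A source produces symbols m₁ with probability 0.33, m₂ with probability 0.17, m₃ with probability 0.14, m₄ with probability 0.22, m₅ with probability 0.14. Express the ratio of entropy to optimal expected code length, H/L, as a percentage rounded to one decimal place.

Entropy H = −Σ p log₂ p ≈ 2.2372 bits.
Huffman merges: 7/50+7/50→7/25; 17/100+11/50→39/100; 7/25+33/100→61/100; 39/100+61/100→1. L = 57/25 ≈ 2.2800.
Efficiency = H/L = 2.2372/2.2800 = 98.1%.

98.1%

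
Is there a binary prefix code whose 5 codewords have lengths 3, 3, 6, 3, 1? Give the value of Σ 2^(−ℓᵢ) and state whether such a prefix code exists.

0.890625; yes

With common denominator 2^6 = 64: Σ 2^(−ℓᵢ) = 8/64 + 8/64 + 1/64 + 8/64 + 32/64 = 57/64 = 0.890625.
Kraft's inequality requires Σ ≤ 1; here Σ = 0.890625 ≤ 1, so such a prefix code exists.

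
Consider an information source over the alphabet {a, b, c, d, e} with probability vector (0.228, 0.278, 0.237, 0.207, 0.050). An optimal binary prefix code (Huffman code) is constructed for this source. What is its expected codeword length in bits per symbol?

2.257 bits/symbol

Repeatedly combine the two least-probable nodes; the expected code length is the sum of the merged weights.
merge 1/20 + 207/1000 → 257/1000
merge 57/250 + 237/1000 → 93/200
merge 257/1000 + 139/500 → 107/200
merge 93/200 + 107/200 → 1
L = 257/1000 + 93/200 + 107/200 + 1 = 2257/1000 = 2.257 bits/symbol.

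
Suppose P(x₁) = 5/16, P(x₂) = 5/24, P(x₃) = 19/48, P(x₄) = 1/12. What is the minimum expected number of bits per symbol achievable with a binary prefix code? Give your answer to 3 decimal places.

1.896 bits/symbol

Repeatedly combine the two least-probable nodes; the expected code length is the sum of the merged weights.
merge 1/12 + 5/24 → 7/24
merge 7/24 + 5/16 → 29/48
merge 19/48 + 29/48 → 1
L = 7/24 + 29/48 + 1 = 91/48 ≈ 1.896 bits/symbol.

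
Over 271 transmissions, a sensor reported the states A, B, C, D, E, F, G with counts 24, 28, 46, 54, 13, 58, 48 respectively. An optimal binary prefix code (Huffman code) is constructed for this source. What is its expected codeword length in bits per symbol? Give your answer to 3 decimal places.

Probabilities are the counts divided by 271.
Repeatedly combine the two least-probable nodes; the expected code length is the sum of the merged weights.
merge 13/271 + 24/271 → 37/271
merge 28/271 + 37/271 → 65/271
merge 46/271 + 48/271 → 94/271
merge 54/271 + 58/271 → 112/271
merge 65/271 + 94/271 → 159/271
merge 112/271 + 159/271 → 1
L = 37/271 + 65/271 + 94/271 + 112/271 + 159/271 + 1 = 738/271 ≈ 2.723 bits/symbol.

2.723 bits/symbol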